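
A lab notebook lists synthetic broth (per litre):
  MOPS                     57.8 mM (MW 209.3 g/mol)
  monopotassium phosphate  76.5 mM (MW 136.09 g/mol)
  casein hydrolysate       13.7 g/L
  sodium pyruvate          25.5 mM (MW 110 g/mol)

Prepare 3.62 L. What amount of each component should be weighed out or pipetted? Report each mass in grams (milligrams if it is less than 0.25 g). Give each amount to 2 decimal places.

Scale factor relative to 1 L: 3.62.
MOPS: 57.8 mmol/L × 209.3 g/mol × 3.62 L ÷ 1000 = 43.79 g
monopotassium phosphate: 76.5 mmol/L × 136.09 g/mol × 3.62 L ÷ 1000 = 37.69 g
casein hydrolysate: 13.7 g/L × 3.62 L = 49.59 g
sodium pyruvate: 25.5 mmol/L × 110 g/mol × 3.62 L ÷ 1000 = 10.15 g

MOPS 43.79 g; monopotassium phosphate 37.69 g; casein hydrolysate 49.59 g; sodium pyruvate 10.15 g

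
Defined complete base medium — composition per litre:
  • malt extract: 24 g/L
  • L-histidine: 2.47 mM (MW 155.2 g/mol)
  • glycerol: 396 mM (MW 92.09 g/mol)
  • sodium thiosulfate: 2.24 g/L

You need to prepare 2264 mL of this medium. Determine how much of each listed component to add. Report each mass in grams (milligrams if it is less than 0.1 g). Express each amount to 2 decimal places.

malt extract 54.34 g; L-histidine 0.87 g; glycerol 82.56 g; sodium thiosulfate 5.07 g

Target volume = 2264 mL = 2.264 L.
malt extract: 24 g/L × 2.264 L = 54.34 g
L-histidine: 2.47 mmol/L × 155.2 g/mol × 2.264 L ÷ 1000 = 0.87 g
glycerol: 396 mmol/L × 92.09 g/mol × 2.264 L ÷ 1000 = 82.56 g
sodium thiosulfate: 2.24 g/L × 2.264 L = 5.07 g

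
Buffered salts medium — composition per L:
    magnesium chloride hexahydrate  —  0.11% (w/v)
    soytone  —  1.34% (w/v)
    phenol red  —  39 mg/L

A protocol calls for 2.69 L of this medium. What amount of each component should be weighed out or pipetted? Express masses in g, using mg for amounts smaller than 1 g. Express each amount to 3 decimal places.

Scale factor relative to 1 L: 2.69.
magnesium chloride hexahydrate: 0.11 g per 100 mL × 2690 mL ÷ 100 = 2.959 g
soytone: 1.34 g per 100 mL × 2690 mL ÷ 100 = 36.046 g
phenol red: 39 mg/L × 2.69 L = 104.910 mg

magnesium chloride hexahydrate 2.959 g; soytone 36.046 g; phenol red 104.910 mg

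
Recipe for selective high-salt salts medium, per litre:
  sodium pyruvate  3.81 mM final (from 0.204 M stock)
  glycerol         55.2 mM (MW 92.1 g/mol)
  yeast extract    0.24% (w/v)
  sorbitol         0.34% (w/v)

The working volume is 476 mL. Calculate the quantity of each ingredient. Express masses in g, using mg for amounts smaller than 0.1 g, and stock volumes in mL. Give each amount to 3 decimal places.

Scale factor relative to 1 L: 0.476.
sodium pyruvate: dilute stock: 3.81 mM × 476 mL ÷ 204 mM = 8.890 mL
glycerol: 55.2 mmol/L × 92.1 g/mol × 0.476 L ÷ 1000 = 2.420 g
yeast extract: 0.24% w/v = 2.4 g/L → 2.4 × 0.476 L = 1.142 g
sorbitol: 0.34% w/v = 3.4 g/L → 3.4 × 0.476 L = 1.618 g

sodium pyruvate 8.890 mL; glycerol 2.420 g; yeast extract 1.142 g; sorbitol 1.618 g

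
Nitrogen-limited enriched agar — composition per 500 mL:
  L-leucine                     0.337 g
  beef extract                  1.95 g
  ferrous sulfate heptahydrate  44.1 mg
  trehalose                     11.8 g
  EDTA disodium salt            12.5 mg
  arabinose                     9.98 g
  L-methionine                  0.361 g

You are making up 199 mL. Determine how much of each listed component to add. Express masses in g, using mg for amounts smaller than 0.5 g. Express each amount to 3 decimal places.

L-leucine 134.126 mg; beef extract 0.776 g; ferrous sulfate heptahydrate 17.552 mg; trehalose 4.696 g; EDTA disodium salt 4.975 mg; arabinose 3.972 g; L-methionine 143.678 mg

Ratio of target to recipe volume: 199 / 500 = 0.398.
L-leucine: 0.337 g × (199 mL / 500 mL) = 0.134126 g = 134.126 mg
beef extract: 1.95 g × (199 mL / 500 mL) = 0.776 g
ferrous sulfate heptahydrate: 44.1 mg × (199 mL / 500 mL) = 17.552 mg
trehalose: 11.8 g × (199 mL / 500 mL) = 4.696 g
EDTA disodium salt: 12.5 mg × (199 mL / 500 mL) = 4.975 mg
arabinose: 9.98 g × (199 mL / 500 mL) = 3.972 g
L-methionine: 0.361 g × (199 mL / 500 mL) = 0.143678 g = 143.678 mg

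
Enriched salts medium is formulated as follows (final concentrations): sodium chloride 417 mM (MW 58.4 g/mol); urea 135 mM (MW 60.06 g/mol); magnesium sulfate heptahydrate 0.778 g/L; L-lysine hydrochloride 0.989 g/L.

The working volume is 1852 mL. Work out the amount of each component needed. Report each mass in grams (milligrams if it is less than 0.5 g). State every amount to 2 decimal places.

sodium chloride 45.10 g; urea 15.02 g; magnesium sulfate heptahydrate 1.44 g; L-lysine hydrochloride 1.83 g

Scale factor relative to 1 L: 1.852.
sodium chloride: 417 mmol/L × 58.4 g/mol × 1.852 L ÷ 1000 = 45.10 g
urea: 135 mmol/L × 60.06 g/mol × 1.852 L ÷ 1000 = 15.02 g
magnesium sulfate heptahydrate: 0.778 g/L × 1.852 L = 1.44 g
L-lysine hydrochloride: 0.989 g/L × 1.852 L = 1.83 g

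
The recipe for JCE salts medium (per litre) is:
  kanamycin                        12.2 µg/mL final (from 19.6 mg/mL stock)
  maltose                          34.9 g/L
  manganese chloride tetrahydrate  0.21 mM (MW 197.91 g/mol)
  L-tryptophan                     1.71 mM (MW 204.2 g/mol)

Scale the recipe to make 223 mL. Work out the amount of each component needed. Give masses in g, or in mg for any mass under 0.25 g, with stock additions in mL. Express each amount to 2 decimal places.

kanamycin 0.14 mL; maltose 7.78 g; manganese chloride tetrahydrate 9.27 mg; L-tryptophan 77.87 mg

Working volume: 223 mL = 0.223 L.
kanamycin: V = C2·V2/C1 = 12.2 µg/mL × 223 mL ÷ 19600 µg/mL = 0.14 mL
maltose: 34.9 g/L × 0.223 L = 7.78 g
manganese chloride tetrahydrate: 0.21 mmol/L × 197.91 mg/mmol × 0.223 L = 9.27 mg
L-tryptophan: 1.71 mmol/L × 204.2 mg/mmol × 0.223 L = 77.87 mg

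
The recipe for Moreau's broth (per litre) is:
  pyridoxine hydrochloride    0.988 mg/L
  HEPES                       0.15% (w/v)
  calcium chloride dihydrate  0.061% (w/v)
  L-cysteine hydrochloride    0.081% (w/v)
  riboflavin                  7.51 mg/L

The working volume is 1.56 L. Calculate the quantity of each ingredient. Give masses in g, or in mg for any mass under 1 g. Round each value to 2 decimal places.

pyridoxine hydrochloride 1.54 mg; HEPES 2.34 g; calcium chloride dihydrate 951.60 mg; L-cysteine hydrochloride 1.26 g; riboflavin 11.72 mg

Working volume: 1.56 L.
pyridoxine hydrochloride: 0.988 mg/L × 1.56 L = 1.54 mg
HEPES: 0.15 g per 100 mL × 1560 mL ÷ 100 = 2.34 g
calcium chloride dihydrate: 0.061% w/v = 0.61 g/L → 0.61 × 1.56 L = 0.9516 g = 951.60 mg
L-cysteine hydrochloride: 0.081% w/v = 0.81 g/L → 0.81 × 1.56 L = 1.26 g
riboflavin: 7.51 mg/L × 1.56 L = 11.72 mg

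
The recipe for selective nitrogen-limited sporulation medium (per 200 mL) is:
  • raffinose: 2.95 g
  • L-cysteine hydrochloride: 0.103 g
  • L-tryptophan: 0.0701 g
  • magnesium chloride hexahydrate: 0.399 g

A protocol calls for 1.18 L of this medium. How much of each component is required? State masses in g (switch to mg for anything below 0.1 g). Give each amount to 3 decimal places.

Ratio of target to recipe volume: 1180 / 200 = 5.9.
raffinose: 2.95 g × (1180 mL / 200 mL) = 17.405 g
L-cysteine hydrochloride: 0.103 g × (1180 mL / 200 mL) = 0.608 g
L-tryptophan: 0.0701 g × (1180 mL / 200 mL) = 0.414 g
magnesium chloride hexahydrate: 0.399 g × (1180 mL / 200 mL) = 2.354 g

raffinose 17.405 g; L-cysteine hydrochloride 0.608 g; L-tryptophan 0.414 g; magnesium chloride hexahydrate 2.354 g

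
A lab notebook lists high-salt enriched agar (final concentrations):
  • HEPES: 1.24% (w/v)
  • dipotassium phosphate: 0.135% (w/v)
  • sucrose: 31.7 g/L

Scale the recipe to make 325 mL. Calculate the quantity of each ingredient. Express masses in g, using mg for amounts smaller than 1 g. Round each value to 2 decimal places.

Scale factor relative to 1 L: 0.325.
HEPES: 1.24 g per 100 mL × 325 mL ÷ 100 = 4.03 g
dipotassium phosphate: 0.135 g per 100 mL × 325 mL ÷ 100 = 0.43875 g = 438.75 mg
sucrose: 31.7 g/L × 0.325 L = 10.30 g

HEPES 4.03 g; dipotassium phosphate 438.75 mg; sucrose 10.30 g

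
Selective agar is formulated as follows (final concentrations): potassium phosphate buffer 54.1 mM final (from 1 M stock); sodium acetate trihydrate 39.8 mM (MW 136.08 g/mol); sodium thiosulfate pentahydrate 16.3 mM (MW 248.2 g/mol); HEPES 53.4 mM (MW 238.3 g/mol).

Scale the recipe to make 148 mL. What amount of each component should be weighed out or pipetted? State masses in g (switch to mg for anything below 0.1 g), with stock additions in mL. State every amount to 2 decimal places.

potassium phosphate buffer 8.01 mL; sodium acetate trihydrate 0.80 g; sodium thiosulfate pentahydrate 0.60 g; HEPES 1.88 g

Scale factor relative to 1 L: 0.148.
potassium phosphate buffer: dilute stock: 54.1 mM × 148 mL ÷ 1000 mM = 8.01 mL
sodium acetate trihydrate: 39.8 mmol/L × 136.08 g/mol × 0.148 L ÷ 1000 = 0.80 g
sodium thiosulfate pentahydrate: 16.3 mmol/L × 248.2 g/mol × 0.148 L ÷ 1000 = 0.60 g
HEPES: 53.4 mmol/L × 238.3 g/mol × 0.148 L ÷ 1000 = 1.88 g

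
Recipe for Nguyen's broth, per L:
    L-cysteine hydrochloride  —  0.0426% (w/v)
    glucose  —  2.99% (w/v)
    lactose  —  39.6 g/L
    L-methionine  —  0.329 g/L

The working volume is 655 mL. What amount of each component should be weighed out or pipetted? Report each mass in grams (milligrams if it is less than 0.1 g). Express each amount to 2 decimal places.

L-cysteine hydrochloride 0.28 g; glucose 19.58 g; lactose 25.94 g; L-methionine 0.22 g

Working volume: 655 mL = 0.655 L.
L-cysteine hydrochloride: 0.0426 g per 100 mL × 655 mL ÷ 100 = 0.28 g
glucose: 2.99 g per 100 mL × 655 mL ÷ 100 = 19.58 g
lactose: 39.6 g/L × 0.655 L = 25.94 g
L-methionine: 0.329 g/L × 0.655 L = 0.22 g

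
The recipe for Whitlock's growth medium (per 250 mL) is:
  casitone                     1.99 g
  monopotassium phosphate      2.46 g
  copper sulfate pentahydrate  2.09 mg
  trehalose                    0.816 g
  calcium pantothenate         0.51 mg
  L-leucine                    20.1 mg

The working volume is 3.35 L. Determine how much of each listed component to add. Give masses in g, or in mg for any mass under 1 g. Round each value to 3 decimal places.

Scale factor = 3350 mL / 250 mL = 13.4.
casitone: 1.99 g × (3350 mL / 250 mL) = 26.666 g
monopotassium phosphate: 2.46 g × (3350 mL / 250 mL) = 32.964 g
copper sulfate pentahydrate: 2.09 mg × (3350 mL / 250 mL) = 28.006 mg
trehalose: 0.816 g × (3350 mL / 250 mL) = 10.934 g
calcium pantothenate: 0.51 mg × (3350 mL / 250 mL) = 6.834 mg
L-leucine: 20.1 mg × (3350 mL / 250 mL) = 269.340 mg

casitone 26.666 g; monopotassium phosphate 32.964 g; copper sulfate pentahydrate 28.006 mg; trehalose 10.934 g; calcium pantothenate 6.834 mg; L-leucine 269.340 mg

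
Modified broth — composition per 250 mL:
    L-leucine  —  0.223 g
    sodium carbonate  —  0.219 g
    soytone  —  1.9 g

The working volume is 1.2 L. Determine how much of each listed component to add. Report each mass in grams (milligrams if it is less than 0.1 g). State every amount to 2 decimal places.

Scale factor = 1200 mL / 250 mL = 4.8.
L-leucine: 0.223 g × (1200 mL / 250 mL) = 1.07 g
sodium carbonate: 0.219 g × (1200 mL / 250 mL) = 1.05 g
soytone: 1.9 g × (1200 mL / 250 mL) = 9.12 g

L-leucine 1.07 g; sodium carbonate 1.05 g; soytone 9.12 g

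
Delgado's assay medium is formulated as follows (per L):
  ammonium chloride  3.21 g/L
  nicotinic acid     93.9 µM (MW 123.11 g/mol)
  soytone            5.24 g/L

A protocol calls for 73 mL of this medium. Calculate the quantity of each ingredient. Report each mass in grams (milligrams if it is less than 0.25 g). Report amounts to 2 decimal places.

ammonium chloride 234.33 mg; nicotinic acid 0.84 mg; soytone 0.38 g

Target volume = 73 mL = 0.073 L.
ammonium chloride: 3.21 g/L × 0.073 L = 0.23433 g = 234.33 mg
nicotinic acid: 93.9 µmol/L × 123.11 g/mol × 0.073 L ÷ 1000 = 0.84 mg
soytone: 5.24 g/L × 0.073 L = 0.38 g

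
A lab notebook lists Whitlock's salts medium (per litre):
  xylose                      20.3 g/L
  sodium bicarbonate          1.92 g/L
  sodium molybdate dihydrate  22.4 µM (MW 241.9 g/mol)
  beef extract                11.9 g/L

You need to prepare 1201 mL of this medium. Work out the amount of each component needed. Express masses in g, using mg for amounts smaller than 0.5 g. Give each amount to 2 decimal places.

Working volume: 1201 mL = 1.201 L.
xylose: 20.3 g/L × 1.201 L = 24.38 g
sodium bicarbonate: 1.92 g/L × 1.201 L = 2.31 g
sodium molybdate dihydrate: 22.4 µmol/L × 241.9 g/mol × 1.201 L ÷ 1000 = 6.51 mg
beef extract: 11.9 g/L × 1.201 L = 14.29 g

xylose 24.38 g; sodium bicarbonate 2.31 g; sodium molybdate dihydrate 6.51 mg; beef extract 14.29 g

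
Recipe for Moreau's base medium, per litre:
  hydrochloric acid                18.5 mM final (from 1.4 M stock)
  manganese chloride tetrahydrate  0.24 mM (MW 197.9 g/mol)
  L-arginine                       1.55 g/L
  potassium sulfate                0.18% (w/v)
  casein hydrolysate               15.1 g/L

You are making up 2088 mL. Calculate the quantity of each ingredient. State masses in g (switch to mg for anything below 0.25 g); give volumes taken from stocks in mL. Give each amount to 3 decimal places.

Scale factor relative to 1 L: 2.088.
hydrochloric acid: C1V1 = C2V2 → 18.5 mM × 2088 mL ÷ 1400 mM = 27.591 mL
manganese chloride tetrahydrate: 0.24 mmol/L × 197.9 mg/mmol × 2.088 L = 99.172 mg
L-arginine: 1.55 g/L × 2.088 L = 3.236 g
potassium sulfate: 0.18 g per 100 mL × 2088 mL ÷ 100 = 3.758 g
casein hydrolysate: 15.1 g/L × 2.088 L = 31.529 g

hydrochloric acid 27.591 mL; manganese chloride tetrahydrate 99.172 mg; L-arginine 3.236 g; potassium sulfate 3.758 g; casein hydrolysate 31.529 g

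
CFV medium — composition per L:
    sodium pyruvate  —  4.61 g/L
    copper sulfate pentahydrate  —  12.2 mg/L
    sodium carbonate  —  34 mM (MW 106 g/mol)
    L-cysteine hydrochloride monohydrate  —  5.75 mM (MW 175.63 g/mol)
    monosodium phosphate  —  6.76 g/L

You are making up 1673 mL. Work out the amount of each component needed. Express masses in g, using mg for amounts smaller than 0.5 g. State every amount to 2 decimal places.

Scale factor relative to 1 L: 1.673.
sodium pyruvate: 4.61 g/L × 1.673 L = 7.71 g
copper sulfate pentahydrate: 12.2 mg/L × 1.673 L = 20.41 mg
sodium carbonate: 34 mmol/L × 106 g/mol × 1.673 L ÷ 1000 = 6.03 g
L-cysteine hydrochloride monohydrate: 5.75 mmol/L × 175.63 g/mol × 1.673 L ÷ 1000 = 1.69 g
monosodium phosphate: 6.76 g/L × 1.673 L = 11.31 g

sodium pyruvate 7.71 g; copper sulfate pentahydrate 20.41 mg; sodium carbonate 6.03 g; L-cysteine hydrochloride monohydrate 1.69 g; monosodium phosphate 11.31 g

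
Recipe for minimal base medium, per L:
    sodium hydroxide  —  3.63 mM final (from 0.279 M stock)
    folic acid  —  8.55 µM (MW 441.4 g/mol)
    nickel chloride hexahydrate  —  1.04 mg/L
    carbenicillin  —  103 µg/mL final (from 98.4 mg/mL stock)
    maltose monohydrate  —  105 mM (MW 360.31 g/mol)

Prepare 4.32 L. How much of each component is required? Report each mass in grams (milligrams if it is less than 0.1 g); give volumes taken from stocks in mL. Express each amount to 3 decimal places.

Scale factor relative to 1 L: 4.32.
sodium hydroxide: C1V1 = C2V2 → 3.63 mM × 4320 mL ÷ 279 mM = 56.206 mL
folic acid: 8.55 µmol/L × 441.4 g/mol × 4.32 L ÷ 1000 = 16.304 mg
nickel chloride hexahydrate: 1.04 mg/L × 4.32 L = 4.493 mg
carbenicillin: V = C2·V2/C1 = 103 µg/mL × 4320 mL ÷ 98400 µg/mL = 4.522 mL
maltose monohydrate: 105 mmol/L × 360.31 g/mol × 4.32 L ÷ 1000 = 163.437 g

sodium hydroxide 56.206 mL; folic acid 16.304 mg; nickel chloride hexahydrate 4.493 mg; carbenicillin 4.522 mL; maltose monohydrate 163.437 g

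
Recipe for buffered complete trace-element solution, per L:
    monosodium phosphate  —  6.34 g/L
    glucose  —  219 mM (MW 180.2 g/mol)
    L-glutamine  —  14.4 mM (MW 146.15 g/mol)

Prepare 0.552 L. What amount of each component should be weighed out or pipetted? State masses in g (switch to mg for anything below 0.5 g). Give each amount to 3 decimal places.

monosodium phosphate 3.500 g; glucose 21.784 g; L-glutamine 1.162 g

Scale factor relative to 1 L: 0.552.
monosodium phosphate: 6.34 g/L × 0.552 L = 3.500 g
glucose: 219 mmol/L × 180.2 g/mol × 0.552 L ÷ 1000 = 21.784 g
L-glutamine: 14.4 mmol/L × 146.15 g/mol × 0.552 L ÷ 1000 = 1.162 g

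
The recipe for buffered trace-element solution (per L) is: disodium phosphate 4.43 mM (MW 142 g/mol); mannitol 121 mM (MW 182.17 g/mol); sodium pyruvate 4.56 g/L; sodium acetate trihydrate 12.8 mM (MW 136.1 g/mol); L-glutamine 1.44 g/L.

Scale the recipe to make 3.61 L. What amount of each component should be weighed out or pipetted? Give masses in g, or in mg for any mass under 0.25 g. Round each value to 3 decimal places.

disodium phosphate 2.271 g; mannitol 79.574 g; sodium pyruvate 16.462 g; sodium acetate trihydrate 6.289 g; L-glutamine 5.198 g

Working volume: 3.61 L.
disodium phosphate: 4.43 mmol/L × 142 g/mol × 3.61 L ÷ 1000 = 2.271 g
mannitol: 121 mmol/L × 182.17 g/mol × 3.61 L ÷ 1000 = 79.574 g
sodium pyruvate: 4.56 g/L × 3.61 L = 16.462 g
sodium acetate trihydrate: 12.8 mmol/L × 136.1 g/mol × 3.61 L ÷ 1000 = 6.289 g
L-glutamine: 1.44 g/L × 3.61 L = 5.198 g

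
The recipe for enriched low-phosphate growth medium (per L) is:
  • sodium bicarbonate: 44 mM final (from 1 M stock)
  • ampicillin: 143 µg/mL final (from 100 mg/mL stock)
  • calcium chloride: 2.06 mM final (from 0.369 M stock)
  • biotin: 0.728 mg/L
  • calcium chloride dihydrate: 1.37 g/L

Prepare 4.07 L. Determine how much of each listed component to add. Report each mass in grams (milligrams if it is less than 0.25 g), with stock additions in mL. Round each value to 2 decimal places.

Scale factor relative to 1 L: 4.07.
sodium bicarbonate: dilute stock: 44 mM × 4070 mL ÷ 1000 mM = 179.08 mL
ampicillin: V = C2·V2/C1 = 143 µg/mL × 4070 mL ÷ 100000 µg/mL = 5.82 mL
calcium chloride: V = C2·V2/C1 = 2.06 mM × 4070 mL ÷ 369 mM = 22.72 mL
biotin: 0.728 mg/L × 4.07 L = 2.96 mg
calcium chloride dihydrate: 1.37 g/L × 4.07 L = 5.58 g

sodium bicarbonate 179.08 mL; ampicillin 5.82 mL; calcium chloride 22.72 mL; biotin 2.96 mg; calcium chloride dihydrate 5.58 g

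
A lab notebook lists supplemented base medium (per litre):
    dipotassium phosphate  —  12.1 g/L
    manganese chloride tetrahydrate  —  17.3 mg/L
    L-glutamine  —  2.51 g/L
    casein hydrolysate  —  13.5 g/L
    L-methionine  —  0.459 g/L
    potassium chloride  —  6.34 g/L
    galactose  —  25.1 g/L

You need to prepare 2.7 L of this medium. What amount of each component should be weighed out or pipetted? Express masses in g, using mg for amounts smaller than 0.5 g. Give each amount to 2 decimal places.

dipotassium phosphate 32.67 g; manganese chloride tetrahydrate 46.71 mg; L-glutamine 6.78 g; casein hydrolysate 36.45 g; L-methionine 1.24 g; potassium chloride 17.12 g; galactose 67.77 g

Scale factor relative to 1 L: 2.7.
dipotassium phosphate: 12.1 g/L × 2.7 L = 32.67 g
manganese chloride tetrahydrate: 17.3 mg/L × 2.7 L = 46.71 mg
L-glutamine: 2.51 g/L × 2.7 L = 6.78 g
casein hydrolysate: 13.5 g/L × 2.7 L = 36.45 g
L-methionine: 0.459 g/L × 2.7 L = 1.24 g
potassium chloride: 6.34 g/L × 2.7 L = 17.12 g
galactose: 25.1 g/L × 2.7 L = 67.77 g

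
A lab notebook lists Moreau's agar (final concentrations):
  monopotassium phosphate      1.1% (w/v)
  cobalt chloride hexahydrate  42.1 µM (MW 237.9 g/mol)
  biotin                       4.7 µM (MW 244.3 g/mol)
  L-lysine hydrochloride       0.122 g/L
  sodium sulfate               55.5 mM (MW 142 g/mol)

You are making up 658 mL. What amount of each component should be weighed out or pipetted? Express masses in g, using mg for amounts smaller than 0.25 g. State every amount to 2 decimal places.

monopotassium phosphate 7.24 g; cobalt chloride hexahydrate 6.59 mg; biotin 0.76 mg; L-lysine hydrochloride 80.28 mg; sodium sulfate 5.19 g

Target volume = 658 mL = 0.658 L.
monopotassium phosphate: 1.1 g per 100 mL × 658 mL ÷ 100 = 7.24 g
cobalt chloride hexahydrate: 42.1 µmol/L × 237.9 g/mol × 0.658 L ÷ 1000 = 6.59 mg
biotin: 4.7 µmol/L × 244.3 g/mol × 0.658 L ÷ 1000 = 0.76 mg
L-lysine hydrochloride: 0.122 g/L × 0.658 L = 0.080276 g = 80.28 mg
sodium sulfate: 55.5 mmol/L × 142 g/mol × 0.658 L ÷ 1000 = 5.19 g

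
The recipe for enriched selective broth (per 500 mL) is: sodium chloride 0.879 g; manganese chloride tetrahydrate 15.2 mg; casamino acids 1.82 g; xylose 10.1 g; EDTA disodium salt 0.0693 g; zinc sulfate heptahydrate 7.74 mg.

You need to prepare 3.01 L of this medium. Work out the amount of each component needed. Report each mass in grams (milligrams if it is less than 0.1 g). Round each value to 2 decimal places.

sodium chloride 5.29 g; manganese chloride tetrahydrate 91.50 mg; casamino acids 10.96 g; xylose 60.80 g; EDTA disodium salt 0.42 g; zinc sulfate heptahydrate 46.59 mg

Ratio of target to recipe volume: 3010 / 500 = 6.02.
sodium chloride: 0.879 g × (3010 mL / 500 mL) = 5.29 g
manganese chloride tetrahydrate: 15.2 mg × (3010 mL / 500 mL) = 91.50 mg
casamino acids: 1.82 g × (3010 mL / 500 mL) = 10.96 g
xylose: 10.1 g × (3010 mL / 500 mL) = 60.80 g
EDTA disodium salt: 0.0693 g × (3010 mL / 500 mL) = 0.42 g
zinc sulfate heptahydrate: 7.74 mg × (3010 mL / 500 mL) = 46.59 mg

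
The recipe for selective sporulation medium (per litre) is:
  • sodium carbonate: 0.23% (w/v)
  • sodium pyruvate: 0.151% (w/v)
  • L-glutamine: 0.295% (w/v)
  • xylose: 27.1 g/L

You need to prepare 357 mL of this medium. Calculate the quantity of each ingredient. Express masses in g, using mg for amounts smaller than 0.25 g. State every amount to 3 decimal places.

sodium carbonate 0.821 g; sodium pyruvate 0.539 g; L-glutamine 1.053 g; xylose 9.675 g

Scale factor relative to 1 L: 0.357.
sodium carbonate: 0.23% w/v = 2.3 g/L → 2.3 × 0.357 L = 0.821 g
sodium pyruvate: 0.151 g per 100 mL × 357 mL ÷ 100 = 0.539 g
L-glutamine: 0.295 g per 100 mL × 357 mL ÷ 100 = 1.053 g
xylose: 27.1 g/L × 0.357 L = 9.675 g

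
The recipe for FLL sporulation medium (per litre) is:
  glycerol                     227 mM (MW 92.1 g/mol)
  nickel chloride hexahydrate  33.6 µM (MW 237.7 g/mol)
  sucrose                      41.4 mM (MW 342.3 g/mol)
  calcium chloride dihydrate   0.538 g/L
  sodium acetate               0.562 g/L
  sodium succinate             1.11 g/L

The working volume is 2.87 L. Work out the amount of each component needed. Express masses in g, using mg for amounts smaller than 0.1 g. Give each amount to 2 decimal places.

glycerol 60.00 g; nickel chloride hexahydrate 22.92 mg; sucrose 40.67 g; calcium chloride dihydrate 1.54 g; sodium acetate 1.61 g; sodium succinate 3.19 g

Scale factor relative to 1 L: 2.87.
glycerol: 227 mmol/L × 92.1 g/mol × 2.87 L ÷ 1000 = 60.00 g
nickel chloride hexahydrate: 33.6 µmol/L × 237.7 g/mol × 2.87 L ÷ 1000 = 22.92 mg
sucrose: 41.4 mmol/L × 342.3 g/mol × 2.87 L ÷ 1000 = 40.67 g
calcium chloride dihydrate: 0.538 g/L × 2.87 L = 1.54 g
sodium acetate: 0.562 g/L × 2.87 L = 1.61 g
sodium succinate: 1.11 g/L × 2.87 L = 3.19 g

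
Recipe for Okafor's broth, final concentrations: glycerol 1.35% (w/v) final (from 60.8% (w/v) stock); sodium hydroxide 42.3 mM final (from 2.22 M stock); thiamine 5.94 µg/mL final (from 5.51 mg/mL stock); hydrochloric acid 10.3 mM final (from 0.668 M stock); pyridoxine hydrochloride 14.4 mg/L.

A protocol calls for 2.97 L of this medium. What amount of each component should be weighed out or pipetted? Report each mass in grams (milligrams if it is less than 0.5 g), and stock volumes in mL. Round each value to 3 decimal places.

Scale factor relative to 1 L: 2.97.
glycerol: V = C2·V2/C1 = 1.35% ÷ 60.8% × 2970 mL = 65.946 mL
sodium hydroxide: C1V1 = C2V2 → 42.3 mM × 2970 mL ÷ 2220 mM = 56.591 mL
thiamine: dilute stock: 5.94 µg/mL × 2970 mL ÷ 5510 µg/mL = 3.202 mL
hydrochloric acid: C1V1 = C2V2 → 10.3 mM × 2970 mL ÷ 668 mM = 45.795 mL
pyridoxine hydrochloride: 14.4 mg/L × 2.97 L = 42.768 mg

glycerol 65.946 mL; sodium hydroxide 56.591 mL; thiamine 3.202 mL; hydrochloric acid 45.795 mL; pyridoxine hydrochloride 42.768 mg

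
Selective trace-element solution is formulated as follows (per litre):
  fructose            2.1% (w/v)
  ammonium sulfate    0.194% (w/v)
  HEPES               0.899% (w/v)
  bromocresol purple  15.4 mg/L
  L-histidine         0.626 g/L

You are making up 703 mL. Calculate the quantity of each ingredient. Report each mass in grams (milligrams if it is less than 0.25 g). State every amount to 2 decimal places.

fructose 14.76 g; ammonium sulfate 1.36 g; HEPES 6.32 g; bromocresol purple 10.83 mg; L-histidine 0.44 g

Working volume: 703 mL = 0.703 L.
fructose: 2.1% w/v = 21 g/L → 21 × 0.703 L = 14.76 g
ammonium sulfate: 0.194 g per 100 mL × 703 mL ÷ 100 = 1.36 g
HEPES: 0.899% w/v = 8.99 g/L → 8.99 × 0.703 L = 6.32 g
bromocresol purple: 15.4 mg/L × 0.703 L = 10.83 mg
L-histidine: 0.626 g/L × 0.703 L = 0.44 g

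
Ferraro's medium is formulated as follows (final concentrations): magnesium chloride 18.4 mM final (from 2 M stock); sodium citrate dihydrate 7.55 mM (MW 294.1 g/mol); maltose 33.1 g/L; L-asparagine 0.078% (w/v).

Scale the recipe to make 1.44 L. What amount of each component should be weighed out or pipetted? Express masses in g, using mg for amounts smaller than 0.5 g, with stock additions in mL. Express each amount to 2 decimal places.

Working volume: 1.44 L.
magnesium chloride: V = C2·V2/C1 = 18.4 mM × 1440 mL ÷ 2000 mM = 13.25 mL
sodium citrate dihydrate: 7.55 mmol/L × 294.1 g/mol × 1.44 L ÷ 1000 = 3.20 g
maltose: 33.1 g/L × 1.44 L = 47.66 g
L-asparagine: 0.078 g per 100 mL × 1440 mL ÷ 100 = 1.12 g

magnesium chloride 13.25 mL; sodium citrate dihydrate 3.20 g; maltose 47.66 g; L-asparagine 1.12 g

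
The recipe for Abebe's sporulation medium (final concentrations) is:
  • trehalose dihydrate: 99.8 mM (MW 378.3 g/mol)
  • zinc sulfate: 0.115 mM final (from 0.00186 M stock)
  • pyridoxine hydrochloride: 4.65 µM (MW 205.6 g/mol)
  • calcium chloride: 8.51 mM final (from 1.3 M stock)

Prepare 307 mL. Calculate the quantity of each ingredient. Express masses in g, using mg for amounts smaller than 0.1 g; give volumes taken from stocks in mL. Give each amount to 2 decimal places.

trehalose dihydrate 11.59 g; zinc sulfate 18.98 mL; pyridoxine hydrochloride 0.29 mg; calcium chloride 2.01 mL

Working volume: 307 mL = 0.307 L.
trehalose dihydrate: 99.8 mmol/L × 378.3 g/mol × 0.307 L ÷ 1000 = 11.59 g
zinc sulfate: dilute stock: 0.115 mM × 307 mL ÷ 1.86 mM = 18.98 mL
pyridoxine hydrochloride: 4.65 µmol/L × 205.6 g/mol × 0.307 L ÷ 1000 = 0.29 mg
calcium chloride: C1V1 = C2V2 → 8.51 mM × 307 mL ÷ 1300 mM = 2.01 mL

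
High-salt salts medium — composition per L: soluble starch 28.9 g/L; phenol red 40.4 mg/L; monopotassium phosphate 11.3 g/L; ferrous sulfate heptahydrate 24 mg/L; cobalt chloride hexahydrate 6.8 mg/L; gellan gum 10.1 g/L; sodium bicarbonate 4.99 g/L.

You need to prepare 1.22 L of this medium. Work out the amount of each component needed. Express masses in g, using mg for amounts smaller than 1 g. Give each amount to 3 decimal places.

soluble starch 35.258 g; phenol red 49.288 mg; monopotassium phosphate 13.786 g; ferrous sulfate heptahydrate 29.280 mg; cobalt chloride hexahydrate 8.296 mg; gellan gum 12.322 g; sodium bicarbonate 6.088 g

Scale factor relative to 1 L: 1.22.
soluble starch: 28.9 g/L × 1.22 L = 35.258 g
phenol red: 40.4 mg/L × 1.22 L = 49.288 mg
monopotassium phosphate: 11.3 g/L × 1.22 L = 13.786 g
ferrous sulfate heptahydrate: 24 mg/L × 1.22 L = 29.280 mg
cobalt chloride hexahydrate: 6.8 mg/L × 1.22 L = 8.296 mg
gellan gum: 10.1 g/L × 1.22 L = 12.322 g
sodium bicarbonate: 4.99 g/L × 1.22 L = 6.088 g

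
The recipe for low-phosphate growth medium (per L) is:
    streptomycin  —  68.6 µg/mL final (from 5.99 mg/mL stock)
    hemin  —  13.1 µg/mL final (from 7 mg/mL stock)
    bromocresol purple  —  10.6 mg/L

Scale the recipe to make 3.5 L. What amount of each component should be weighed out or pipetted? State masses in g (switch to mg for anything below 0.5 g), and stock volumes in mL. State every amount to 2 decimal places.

streptomycin 40.08 mL; hemin 6.55 mL; bromocresol purple 37.10 mg

Working volume: 3.5 L.
streptomycin: V = C2·V2/C1 = 68.6 µg/mL × 3500 mL ÷ 5990 µg/mL = 40.08 mL
hemin: V = C2·V2/C1 = 13.1 µg/mL × 3500 mL ÷ 7000 µg/mL = 6.55 mL
bromocresol purple: 10.6 mg/L × 3.5 L = 37.10 mg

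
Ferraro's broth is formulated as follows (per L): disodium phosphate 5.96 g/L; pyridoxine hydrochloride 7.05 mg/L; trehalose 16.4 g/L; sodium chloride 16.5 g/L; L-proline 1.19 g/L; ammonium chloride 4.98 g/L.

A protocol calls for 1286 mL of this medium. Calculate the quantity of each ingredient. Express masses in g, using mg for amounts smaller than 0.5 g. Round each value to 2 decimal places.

disodium phosphate 7.66 g; pyridoxine hydrochloride 9.07 mg; trehalose 21.09 g; sodium chloride 21.22 g; L-proline 1.53 g; ammonium chloride 6.40 g

Working volume: 1286 mL = 1.286 L.
disodium phosphate: 5.96 g/L × 1.286 L = 7.66 g
pyridoxine hydrochloride: 7.05 mg/L × 1.286 L = 9.07 mg
trehalose: 16.4 g/L × 1.286 L = 21.09 g
sodium chloride: 16.5 g/L × 1.286 L = 21.22 g
L-proline: 1.19 g/L × 1.286 L = 1.53 g
ammonium chloride: 4.98 g/L × 1.286 L = 6.40 g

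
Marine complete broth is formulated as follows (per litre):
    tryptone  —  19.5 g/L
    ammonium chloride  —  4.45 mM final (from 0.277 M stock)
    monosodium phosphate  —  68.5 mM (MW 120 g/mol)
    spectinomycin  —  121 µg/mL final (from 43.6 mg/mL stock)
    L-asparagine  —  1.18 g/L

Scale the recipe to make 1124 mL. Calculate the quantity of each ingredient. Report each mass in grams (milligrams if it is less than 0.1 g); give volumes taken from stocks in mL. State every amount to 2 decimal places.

Working volume: 1124 mL = 1.124 L.
tryptone: 19.5 g/L × 1.124 L = 21.92 g
ammonium chloride: C1V1 = C2V2 → 4.45 mM × 1124 mL ÷ 277 mM = 18.06 mL
monosodium phosphate: 68.5 mmol/L × 120 g/mol × 1.124 L ÷ 1000 = 9.24 g
spectinomycin: V = C2·V2/C1 = 121 µg/mL × 1124 mL ÷ 43600 µg/mL = 3.12 mL
L-asparagine: 1.18 g/L × 1.124 L = 1.33 g

tryptone 21.92 g; ammonium chloride 18.06 mL; monosodium phosphate 9.24 g; spectinomycin 3.12 mL; L-asparagine 1.33 g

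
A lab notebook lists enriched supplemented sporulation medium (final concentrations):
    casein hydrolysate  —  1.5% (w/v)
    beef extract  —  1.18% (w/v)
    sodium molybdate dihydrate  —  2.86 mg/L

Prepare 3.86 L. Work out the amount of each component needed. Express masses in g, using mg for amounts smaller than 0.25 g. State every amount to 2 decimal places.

Working volume: 3.86 L.
casein hydrolysate: 1.5% w/v = 15 g/L → 15 × 3.86 L = 57.90 g
beef extract: 1.18 g per 100 mL × 3860 mL ÷ 100 = 45.55 g
sodium molybdate dihydrate: 2.86 mg/L × 3.86 L = 11.04 mg

casein hydrolysate 57.90 g; beef extract 45.55 g; sodium molybdate dihydrate 11.04 mg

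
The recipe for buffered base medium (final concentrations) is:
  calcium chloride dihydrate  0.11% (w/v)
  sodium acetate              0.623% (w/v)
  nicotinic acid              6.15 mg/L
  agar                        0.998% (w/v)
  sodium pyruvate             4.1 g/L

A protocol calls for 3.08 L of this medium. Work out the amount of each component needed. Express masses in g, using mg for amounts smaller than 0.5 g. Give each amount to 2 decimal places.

Scale factor relative to 1 L: 3.08.
calcium chloride dihydrate: 0.11 g per 100 mL × 3080 mL ÷ 100 = 3.39 g
sodium acetate: 0.623 g per 100 mL × 3080 mL ÷ 100 = 19.19 g
nicotinic acid: 6.15 mg/L × 3.08 L = 18.94 mg
agar: 0.998% w/v = 9.98 g/L → 9.98 × 3.08 L = 30.74 g
sodium pyruvate: 4.1 g/L × 3.08 L = 12.63 g

calcium chloride dihydrate 3.39 g; sodium acetate 19.19 g; nicotinic acid 18.94 mg; agar 30.74 g; sodium pyruvate 12.63 g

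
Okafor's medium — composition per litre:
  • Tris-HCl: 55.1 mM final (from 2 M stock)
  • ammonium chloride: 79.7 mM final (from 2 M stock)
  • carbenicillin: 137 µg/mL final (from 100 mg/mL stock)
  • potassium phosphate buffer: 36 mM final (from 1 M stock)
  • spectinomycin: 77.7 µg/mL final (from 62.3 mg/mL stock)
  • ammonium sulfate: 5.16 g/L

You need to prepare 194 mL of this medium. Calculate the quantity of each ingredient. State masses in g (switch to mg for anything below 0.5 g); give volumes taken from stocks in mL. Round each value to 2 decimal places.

Working volume: 194 mL = 0.194 L.
Tris-HCl: V = C2·V2/C1 = 55.1 mM × 194 mL ÷ 2000 mM = 5.34 mL
ammonium chloride: dilute stock: 79.7 mM × 194 mL ÷ 2000 mM = 7.73 mL
carbenicillin: C1V1 = C2V2 → 137 µg/mL × 194 mL ÷ 100000 µg/mL = 0.27 mL
potassium phosphate buffer: dilute stock: 36 mM × 194 mL ÷ 1000 mM = 6.98 mL
spectinomycin: V = C2·V2/C1 = 77.7 µg/mL × 194 mL ÷ 62300 µg/mL = 0.24 mL
ammonium sulfate: 5.16 g/L × 0.194 L = 1.00 g

Tris-HCl 5.34 mL; ammonium chloride 7.73 mL; carbenicillin 0.27 mL; potassium phosphate buffer 6.98 mL; spectinomycin 0.24 mL; ammonium sulfate 1.00 g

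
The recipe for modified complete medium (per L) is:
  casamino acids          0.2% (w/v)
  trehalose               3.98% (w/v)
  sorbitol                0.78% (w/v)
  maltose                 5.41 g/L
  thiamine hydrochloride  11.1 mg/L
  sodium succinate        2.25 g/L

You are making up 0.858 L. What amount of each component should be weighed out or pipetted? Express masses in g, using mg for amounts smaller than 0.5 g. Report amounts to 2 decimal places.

Working volume: 0.858 L.
casamino acids: 0.2 g per 100 mL × 858 mL ÷ 100 = 1.72 g
trehalose: 3.98% w/v = 39.8 g/L → 39.8 × 0.858 L = 34.15 g
sorbitol: 0.78 g per 100 mL × 858 mL ÷ 100 = 6.69 g
maltose: 5.41 g/L × 0.858 L = 4.64 g
thiamine hydrochloride: 11.1 mg/L × 0.858 L = 9.52 mg
sodium succinate: 2.25 g/L × 0.858 L = 1.93 g

casamino acids 1.72 g; trehalose 34.15 g; sorbitol 6.69 g; maltose 4.64 g; thiamine hydrochloride 9.52 mg; sodium succinate 1.93 g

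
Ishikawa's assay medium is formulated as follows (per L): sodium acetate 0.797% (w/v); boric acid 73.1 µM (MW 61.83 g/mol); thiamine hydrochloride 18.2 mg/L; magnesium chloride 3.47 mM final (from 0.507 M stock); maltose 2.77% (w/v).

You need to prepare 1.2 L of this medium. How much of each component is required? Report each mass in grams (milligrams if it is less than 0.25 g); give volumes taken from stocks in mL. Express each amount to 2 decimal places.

Working volume: 1.2 L.
sodium acetate: 0.797 g per 100 mL × 1200 mL ÷ 100 = 9.56 g
boric acid: 73.1 µmol/L × 61.83 g/mol × 1.2 L ÷ 1000 = 5.42 mg
thiamine hydrochloride: 18.2 mg/L × 1.2 L = 21.84 mg
magnesium chloride: V = C2·V2/C1 = 3.47 mM × 1200 mL ÷ 507 mM = 8.21 mL
maltose: 2.77 g per 100 mL × 1200 mL ÷ 100 = 33.24 g

sodium acetate 9.56 g; boric acid 5.42 mg; thiamine hydrochloride 21.84 mg; magnesium chloride 8.21 mL; maltose 33.24 g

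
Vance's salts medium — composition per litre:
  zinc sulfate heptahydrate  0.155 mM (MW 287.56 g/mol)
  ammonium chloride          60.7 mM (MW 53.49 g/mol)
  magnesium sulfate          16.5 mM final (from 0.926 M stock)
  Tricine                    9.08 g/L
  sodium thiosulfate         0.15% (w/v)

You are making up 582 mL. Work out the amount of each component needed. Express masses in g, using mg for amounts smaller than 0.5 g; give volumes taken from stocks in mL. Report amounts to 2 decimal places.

zinc sulfate heptahydrate 25.94 mg; ammonium chloride 1.89 g; magnesium sulfate 10.37 mL; Tricine 5.28 g; sodium thiosulfate 0.87 g

Target volume = 582 mL = 0.582 L.
zinc sulfate heptahydrate: 0.155 mmol/L × 287.56 mg/mmol × 0.582 L = 25.94 mg
ammonium chloride: 60.7 mmol/L × 53.49 g/mol × 0.582 L ÷ 1000 = 1.89 g
magnesium sulfate: C1V1 = C2V2 → 16.5 mM × 582 mL ÷ 926 mM = 10.37 mL
Tricine: 9.08 g/L × 0.582 L = 5.28 g
sodium thiosulfate: 0.15% w/v = 1.5 g/L → 1.5 × 0.582 L = 0.87 g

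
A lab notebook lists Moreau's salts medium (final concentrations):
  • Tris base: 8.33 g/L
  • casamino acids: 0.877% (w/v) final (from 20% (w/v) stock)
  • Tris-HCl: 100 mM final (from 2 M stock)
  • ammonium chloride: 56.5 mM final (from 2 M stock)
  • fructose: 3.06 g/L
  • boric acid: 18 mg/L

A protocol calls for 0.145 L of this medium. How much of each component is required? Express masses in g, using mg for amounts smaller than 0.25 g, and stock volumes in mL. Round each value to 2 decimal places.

Tris base 1.21 g; casamino acids 6.36 mL; Tris-HCl 7.25 mL; ammonium chloride 4.10 mL; fructose 0.44 g; boric acid 2.61 mg

Working volume: 0.145 L.
Tris base: 8.33 g/L × 0.145 L = 1.21 g
casamino acids: V = C2·V2/C1 = 0.877% ÷ 20% × 145 mL = 6.36 mL
Tris-HCl: dilute stock: 100 mM × 145 mL ÷ 2000 mM = 7.25 mL
ammonium chloride: V = C2·V2/C1 = 56.5 mM × 145 mL ÷ 2000 mM = 4.10 mL
fructose: 3.06 g/L × 0.145 L = 0.44 g
boric acid: 18 mg/L × 0.145 L = 2.61 mg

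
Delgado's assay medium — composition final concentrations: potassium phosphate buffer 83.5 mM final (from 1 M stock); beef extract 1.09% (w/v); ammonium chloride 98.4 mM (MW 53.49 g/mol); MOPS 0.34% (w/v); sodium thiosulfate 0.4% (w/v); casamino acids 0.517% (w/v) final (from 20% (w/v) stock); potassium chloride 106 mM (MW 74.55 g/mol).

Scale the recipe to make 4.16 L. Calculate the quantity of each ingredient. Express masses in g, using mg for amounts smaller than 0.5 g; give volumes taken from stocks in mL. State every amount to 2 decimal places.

Working volume: 4.16 L.
potassium phosphate buffer: dilute stock: 83.5 mM × 4160 mL ÷ 1000 mM = 347.36 mL
beef extract: 1.09% w/v = 10.9 g/L → 10.9 × 4.16 L = 45.34 g
ammonium chloride: 98.4 mmol/L × 53.49 g/mol × 4.16 L ÷ 1000 = 21.90 g
MOPS: 0.34% w/v = 3.4 g/L → 3.4 × 4.16 L = 14.14 g
sodium thiosulfate: 0.4 g per 100 mL × 4160 mL ÷ 100 = 16.64 g
casamino acids: C1V1 = C2V2 → 0.517% ÷ 20% × 4160 mL = 107.54 mL
potassium chloride: 106 mmol/L × 74.55 g/mol × 4.16 L ÷ 1000 = 32.87 g

potassium phosphate buffer 347.36 mL; beef extract 45.34 g; ammonium chloride 21.90 g; MOPS 14.14 g; sodium thiosulfate 16.64 g; casamino acids 107.54 mL; potassium chloride 32.87 g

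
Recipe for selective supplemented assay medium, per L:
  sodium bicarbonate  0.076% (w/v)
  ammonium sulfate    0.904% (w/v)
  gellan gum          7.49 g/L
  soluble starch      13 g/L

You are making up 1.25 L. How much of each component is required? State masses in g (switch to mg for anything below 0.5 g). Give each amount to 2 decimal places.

sodium bicarbonate 0.95 g; ammonium sulfate 11.30 g; gellan gum 9.36 g; soluble starch 16.25 g

Scale factor relative to 1 L: 1.25.
sodium bicarbonate: 0.076% w/v = 0.76 g/L → 0.76 × 1.25 L = 0.95 g
ammonium sulfate: 0.904 g per 100 mL × 1250 mL ÷ 100 = 11.30 g
gellan gum: 7.49 g/L × 1.25 L = 9.36 g
soluble starch: 13 g/L × 1.25 L = 16.25 g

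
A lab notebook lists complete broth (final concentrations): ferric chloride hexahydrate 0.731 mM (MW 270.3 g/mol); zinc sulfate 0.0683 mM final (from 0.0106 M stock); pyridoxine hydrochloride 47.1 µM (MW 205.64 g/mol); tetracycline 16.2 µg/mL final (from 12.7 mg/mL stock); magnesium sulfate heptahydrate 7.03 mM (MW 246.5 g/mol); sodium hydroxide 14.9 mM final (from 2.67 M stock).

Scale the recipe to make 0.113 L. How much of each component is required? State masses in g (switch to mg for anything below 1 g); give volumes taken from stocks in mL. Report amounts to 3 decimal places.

ferric chloride hexahydrate 22.328 mg; zinc sulfate 0.728 mL; pyridoxine hydrochloride 1.094 mg; tetracycline 0.144 mL; magnesium sulfate heptahydrate 195.817 mg; sodium hydroxide 0.631 mL

Working volume: 0.113 L.
ferric chloride hexahydrate: 0.731 mmol/L × 270.3 mg/mmol × 0.113 L = 22.328 mg
zinc sulfate: dilute stock: 0.0683 mM × 113 mL ÷ 10.6 mM = 0.728 mL
pyridoxine hydrochloride: 47.1 µmol/L × 205.64 g/mol × 0.113 L ÷ 1000 = 1.094 mg
tetracycline: dilute stock: 16.2 µg/mL × 113 mL ÷ 12700 µg/mL = 0.144 mL
magnesium sulfate heptahydrate: 7.03 mmol/L × 246.5 mg/mmol × 0.113 L = 195.817 mg
sodium hydroxide: V = C2·V2/C1 = 14.9 mM × 113 mL ÷ 2670 mM = 0.631 mL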